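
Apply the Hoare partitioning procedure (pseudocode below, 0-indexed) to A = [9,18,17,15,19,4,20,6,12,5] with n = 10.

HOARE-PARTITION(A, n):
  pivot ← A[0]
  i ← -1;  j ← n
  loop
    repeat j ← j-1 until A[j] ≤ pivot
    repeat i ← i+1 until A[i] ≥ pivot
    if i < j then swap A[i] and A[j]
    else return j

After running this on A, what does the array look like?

pivot=9
j stops at 9 (5), i stops at 0 (9); swap ⇒ [5,18,17,15,19,4,20,6,12,9]
j stops at 7 (6), i stops at 1 (18); swap ⇒ [5,6,17,15,19,4,20,18,12,9]
j stops at 5 (4), i stops at 2 (17); swap ⇒ [5,6,4,15,19,17,20,18,12,9]
j stops at 2, i stops at 3; i≥j ⇒ return 2. A=[5,6,4,15,19,17,20,18,12,9]

[5,6,4,15,19,17,20,18,12,9]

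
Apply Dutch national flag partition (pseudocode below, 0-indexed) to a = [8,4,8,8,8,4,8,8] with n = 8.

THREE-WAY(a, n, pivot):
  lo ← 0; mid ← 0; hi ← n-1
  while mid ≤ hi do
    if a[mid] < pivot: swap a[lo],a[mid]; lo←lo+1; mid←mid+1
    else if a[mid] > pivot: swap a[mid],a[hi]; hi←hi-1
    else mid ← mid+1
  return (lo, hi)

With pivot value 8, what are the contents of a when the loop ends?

[4,4,8,8,8,8,8,8]

lo=0 mid=0 hi=7
8=8: mid=1
4<8: swap(0,1), lo=1 mid=2 ⇒ [4,8,8,8,8,4,8,8]
8=8: mid=3
8=8: mid=4
8=8: mid=5
4<8: swap(1,5), lo=2 mid=6 ⇒ [4,4,8,8,8,8,8,8]
8=8: mid=7
8=8: mid=8
done. lo=2 hi=7; a=[4,4,8,8,8,8,8,8]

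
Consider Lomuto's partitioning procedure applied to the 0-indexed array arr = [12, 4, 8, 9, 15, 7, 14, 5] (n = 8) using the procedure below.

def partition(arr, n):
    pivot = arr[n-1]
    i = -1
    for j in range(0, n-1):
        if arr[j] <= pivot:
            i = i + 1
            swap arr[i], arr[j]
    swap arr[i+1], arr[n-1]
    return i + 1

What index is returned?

1

pivot = arr[7] = 5; i = -1
j=0: arr[0]=12 > 5 → no swap
j=1: arr[1]=4 ≤ 5 → i=0, swap arr[0],arr[1] → [4, 12, 8, 9, 15, 7, 14, 5]
j=2: arr[2]=8 > 5 → no swap
j=3: arr[3]=9 > 5 → no swap
j=4: arr[4]=15 > 5 → no swap
j=5: arr[5]=7 > 5 → no swap
j=6: arr[6]=14 > 5 → no swap
final swap arr[1],arr[7] → [4, 5, 8, 9, 15, 7, 14, 12]; return 1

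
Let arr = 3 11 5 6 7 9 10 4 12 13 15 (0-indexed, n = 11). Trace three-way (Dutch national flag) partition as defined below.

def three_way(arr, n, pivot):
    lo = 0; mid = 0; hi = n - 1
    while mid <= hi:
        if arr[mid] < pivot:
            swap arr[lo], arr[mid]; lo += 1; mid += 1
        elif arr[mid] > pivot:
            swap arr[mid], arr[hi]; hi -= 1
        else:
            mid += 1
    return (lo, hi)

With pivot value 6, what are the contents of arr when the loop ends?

3 4 5 6 9 10 7 12 13 15 11

lo=0 mid=0 hi=10
3<6: swap(0,0), lo=1 mid=1 ⇒ 3 11 5 6 7 9 10 4 12 13 15
11>6: swap(1,10), hi=9 ⇒ 3 15 5 6 7 9 10 4 12 13 11
15>6: swap(1,9), hi=8 ⇒ 3 13 5 6 7 9 10 4 12 15 11
13>6: swap(1,8), hi=7 ⇒ 3 12 5 6 7 9 10 4 13 15 11
12>6: swap(1,7), hi=6 ⇒ 3 4 5 6 7 9 10 12 13 15 11
4<6: swap(1,1), lo=2 mid=2 ⇒ 3 4 5 6 7 9 10 12 13 15 11
5<6: swap(2,2), lo=3 mid=3 ⇒ 3 4 5 6 7 9 10 12 13 15 11
6=6: mid=4
7>6: swap(4,6), hi=5 ⇒ 3 4 5 6 10 9 7 12 13 15 11
10>6: swap(4,5), hi=4 ⇒ 3 4 5 6 9 10 7 12 13 15 11
9>6: swap(4,4), hi=3 ⇒ 3 4 5 6 9 10 7 12 13 15 11
done. lo=3 hi=3; arr=3 4 5 6 9 10 7 12 13 15 11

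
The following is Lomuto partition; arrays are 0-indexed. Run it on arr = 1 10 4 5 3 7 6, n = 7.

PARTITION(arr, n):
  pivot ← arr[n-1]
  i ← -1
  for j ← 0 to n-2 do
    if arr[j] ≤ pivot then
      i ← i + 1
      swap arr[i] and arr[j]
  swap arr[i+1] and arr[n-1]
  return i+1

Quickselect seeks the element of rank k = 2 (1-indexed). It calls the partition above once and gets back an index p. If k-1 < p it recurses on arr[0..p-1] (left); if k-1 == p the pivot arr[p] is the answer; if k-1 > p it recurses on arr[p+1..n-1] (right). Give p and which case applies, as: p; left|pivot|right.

4; left

pivot=6, i=-1
j=0: 1≤6, i=0, swap(0,0) ⇒ 1 10 4 5 3 7 6
j=1: 10>6, skip
j=2: 4≤6, i=1, swap(1,2) ⇒ 1 4 10 5 3 7 6
j=3: 5≤6, i=2, swap(2,3) ⇒ 1 4 5 10 3 7 6
j=4: 3≤6, i=3, swap(3,4) ⇒ 1 4 5 3 10 7 6
j=5: 7>6, skip
swap(4,6) ⇒ 1 4 5 3 6 7 10; return 4
p = 4; k-1 = 1 < 4 ⇒ left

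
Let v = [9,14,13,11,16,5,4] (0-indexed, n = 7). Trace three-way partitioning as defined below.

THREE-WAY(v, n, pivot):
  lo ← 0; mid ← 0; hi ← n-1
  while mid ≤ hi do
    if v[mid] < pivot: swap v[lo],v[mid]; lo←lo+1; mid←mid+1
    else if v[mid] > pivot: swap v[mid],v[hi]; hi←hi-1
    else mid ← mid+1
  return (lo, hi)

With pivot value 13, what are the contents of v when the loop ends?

pivot = 13; lo=0, mid=0, hi=6
v[mid]=9<13: swap v[0],v[0]; lo=1,mid=1 → [9,14,13,11,16,5,4]
v[mid]=14>13: swap v[1],v[6]; hi=5 → [9,4,13,11,16,5,14]
v[mid]=4<13: swap v[1],v[1]; lo=2,mid=2 → [9,4,13,11,16,5,14]
v[mid]=13=13: mid=3
v[mid]=11<13: swap v[2],v[3]; lo=3,mid=4 → [9,4,11,13,16,5,14]
v[mid]=16>13: swap v[4],v[5]; hi=4 → [9,4,11,13,5,16,14]
v[mid]=5<13: swap v[3],v[4]; lo=4,mid=5 → [9,4,11,5,13,16,14]
end: lo=4, hi=4; v = [9,4,11,5,13,16,14]

[9,4,11,5,13,16,14]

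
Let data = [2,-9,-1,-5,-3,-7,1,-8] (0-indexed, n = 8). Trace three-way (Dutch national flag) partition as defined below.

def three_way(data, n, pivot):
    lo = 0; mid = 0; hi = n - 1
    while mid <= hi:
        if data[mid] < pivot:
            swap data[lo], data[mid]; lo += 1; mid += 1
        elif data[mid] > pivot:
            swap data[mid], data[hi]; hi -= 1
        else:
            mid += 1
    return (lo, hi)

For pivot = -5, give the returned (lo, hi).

pivot = -5; lo=0, mid=0, hi=7
data[mid]=2>-5: swap data[0],data[7]; hi=6 → [-8,-9,-1,-5,-3,-7,1,2]
data[mid]=-8<-5: swap data[0],data[0]; lo=1,mid=1 → [-8,-9,-1,-5,-3,-7,1,2]
data[mid]=-9<-5: swap data[1],data[1]; lo=2,mid=2 → [-8,-9,-1,-5,-3,-7,1,2]
data[mid]=-1>-5: swap data[2],data[6]; hi=5 → [-8,-9,1,-5,-3,-7,-1,2]
data[mid]=1>-5: swap data[2],data[5]; hi=4 → [-8,-9,-7,-5,-3,1,-1,2]
data[mid]=-7<-5: swap data[2],data[2]; lo=3,mid=3 → [-8,-9,-7,-5,-3,1,-1,2]
data[mid]=-5=-5: mid=4
data[mid]=-3>-5: swap data[4],data[4]; hi=3 → [-8,-9,-7,-5,-3,1,-1,2]
end: lo=3, hi=3; data = [-8,-9,-7,-5,-3,1,-1,2]

(3, 3)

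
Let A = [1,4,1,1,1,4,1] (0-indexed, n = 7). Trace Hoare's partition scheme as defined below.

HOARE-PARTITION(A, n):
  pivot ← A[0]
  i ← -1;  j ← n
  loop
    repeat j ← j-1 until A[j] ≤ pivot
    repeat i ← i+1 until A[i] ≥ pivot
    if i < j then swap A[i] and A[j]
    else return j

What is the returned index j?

2

pivot = A[0] = 1; i = -1, j = 7
j→6 (A[6]=1≤1), i→0 (A[0]=1≥1); i<j, swap → [1,4,1,1,1,4,1]
j→4 (A[4]=1≤1), i→1 (A[1]=4≥1); i<j, swap → [1,1,1,1,4,4,1]
j→3 (A[3]=1≤1), i→2 (A[2]=1≥1); i<j, swap → [1,1,1,1,4,4,1]
j→2, i→3; i≥j, return j=2. A = [1,1,1,1,4,4,1]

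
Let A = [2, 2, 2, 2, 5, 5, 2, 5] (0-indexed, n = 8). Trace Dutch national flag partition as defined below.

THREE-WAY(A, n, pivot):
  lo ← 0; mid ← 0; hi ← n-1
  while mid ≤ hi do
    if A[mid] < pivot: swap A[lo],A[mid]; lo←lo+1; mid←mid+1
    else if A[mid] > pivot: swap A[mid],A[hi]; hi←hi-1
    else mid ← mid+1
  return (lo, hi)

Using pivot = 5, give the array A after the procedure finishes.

pivot = 5; lo=0, mid=0, hi=7
A[mid]=2<5: swap A[0],A[0]; lo=1,mid=1 → [2, 2, 2, 2, 5, 5, 2, 5]
A[mid]=2<5: swap A[1],A[1]; lo=2,mid=2 → [2, 2, 2, 2, 5, 5, 2, 5]
A[mid]=2<5: swap A[2],A[2]; lo=3,mid=3 → [2, 2, 2, 2, 5, 5, 2, 5]
A[mid]=2<5: swap A[3],A[3]; lo=4,mid=4 → [2, 2, 2, 2, 5, 5, 2, 5]
A[mid]=5=5: mid=5
A[mid]=5=5: mid=6
A[mid]=2<5: swap A[4],A[6]; lo=5,mid=7 → [2, 2, 2, 2, 2, 5, 5, 5]
A[mid]=5=5: mid=8
end: lo=5, hi=7; A = [2, 2, 2, 2, 2, 5, 5, 5]

[2, 2, 2, 2, 2, 5, 5, 5]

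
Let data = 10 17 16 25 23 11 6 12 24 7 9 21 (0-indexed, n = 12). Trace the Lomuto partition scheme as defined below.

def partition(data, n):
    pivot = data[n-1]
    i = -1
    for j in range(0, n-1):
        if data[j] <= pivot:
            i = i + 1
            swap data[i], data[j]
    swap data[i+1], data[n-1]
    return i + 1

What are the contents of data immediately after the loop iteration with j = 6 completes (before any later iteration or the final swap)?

pivot = data[11] = 21; i = -1
j=0: data[0]=10 ≤ 21 → i=0, swap data[0],data[0] (no change) → 10 17 16 25 23 11 6 12 24 7 9 21
j=1: data[1]=17 ≤ 21 → i=1, swap data[1],data[1] (no change) → 10 17 16 25 23 11 6 12 24 7 9 21
j=2: data[2]=16 ≤ 21 → i=2, swap data[2],data[2] (no change) → 10 17 16 25 23 11 6 12 24 7 9 21
j=3: data[3]=25 > 21 → no swap
j=4: data[4]=23 > 21 → no swap
j=5: data[5]=11 ≤ 21 → i=3, swap data[3],data[5] → 10 17 16 11 23 25 6 12 24 7 9 21
j=6: data[6]=6 ≤ 21 → i=4, swap data[4],data[6] → 10 17 16 11 6 25 23 12 24 7 9 21
(after j=6) data = 10 17 16 11 6 25 23 12 24 7 9 21

10 17 16 11 6 25 23 12 24 7 9 21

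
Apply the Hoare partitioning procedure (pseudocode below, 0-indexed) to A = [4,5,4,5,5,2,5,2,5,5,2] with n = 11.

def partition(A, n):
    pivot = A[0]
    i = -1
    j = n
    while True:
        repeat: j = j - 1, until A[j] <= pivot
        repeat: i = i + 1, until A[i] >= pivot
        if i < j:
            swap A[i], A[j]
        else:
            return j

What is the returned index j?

pivot = A[0] = 4; i = -1, j = 11
j→10 (A[10]=2≤4), i→0 (A[0]=4≥4); i<j, swap → [2,5,4,5,5,2,5,2,5,5,4]
j→7 (A[7]=2≤4), i→1 (A[1]=5≥4); i<j, swap → [2,2,4,5,5,2,5,5,5,5,4]
j→5 (A[5]=2≤4), i→2 (A[2]=4≥4); i<j, swap → [2,2,2,5,5,4,5,5,5,5,4]
j→2, i→3; i≥j, return j=2. A = [2,2,2,5,5,4,5,5,5,5,4]

2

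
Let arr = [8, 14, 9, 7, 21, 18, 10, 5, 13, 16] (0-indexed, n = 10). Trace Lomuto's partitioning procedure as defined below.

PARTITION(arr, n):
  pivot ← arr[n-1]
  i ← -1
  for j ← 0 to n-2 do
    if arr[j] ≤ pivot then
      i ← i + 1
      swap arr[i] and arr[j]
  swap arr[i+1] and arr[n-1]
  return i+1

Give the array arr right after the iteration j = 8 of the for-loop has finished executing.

pivot = arr[9] = 16; i = -1
j=0: arr[0]=8 ≤ 16 → i=0, swap arr[0],arr[0] (no change) → [8, 14, 9, 7, 21, 18, 10, 5, 13, 16]
j=1: arr[1]=14 ≤ 16 → i=1, swap arr[1],arr[1] (no change) → [8, 14, 9, 7, 21, 18, 10, 5, 13, 16]
j=2: arr[2]=9 ≤ 16 → i=2, swap arr[2],arr[2] (no change) → [8, 14, 9, 7, 21, 18, 10, 5, 13, 16]
j=3: arr[3]=7 ≤ 16 → i=3, swap arr[3],arr[3] (no change) → [8, 14, 9, 7, 21, 18, 10, 5, 13, 16]
j=4: arr[4]=21 > 16 → no swap
j=5: arr[5]=18 > 16 → no swap
j=6: arr[6]=10 ≤ 16 → i=4, swap arr[4],arr[6] → [8, 14, 9, 7, 10, 18, 21, 5, 13, 16]
j=7: arr[7]=5 ≤ 16 → i=5, swap arr[5],arr[7] → [8, 14, 9, 7, 10, 5, 21, 18, 13, 16]
j=8: arr[8]=13 ≤ 16 → i=6, swap arr[6],arr[8] → [8, 14, 9, 7, 10, 5, 13, 18, 21, 16]
(after j=8) arr = [8, 14, 9, 7, 10, 5, 13, 18, 21, 16]

[8, 14, 9, 7, 10, 5, 13, 18, 21, 16]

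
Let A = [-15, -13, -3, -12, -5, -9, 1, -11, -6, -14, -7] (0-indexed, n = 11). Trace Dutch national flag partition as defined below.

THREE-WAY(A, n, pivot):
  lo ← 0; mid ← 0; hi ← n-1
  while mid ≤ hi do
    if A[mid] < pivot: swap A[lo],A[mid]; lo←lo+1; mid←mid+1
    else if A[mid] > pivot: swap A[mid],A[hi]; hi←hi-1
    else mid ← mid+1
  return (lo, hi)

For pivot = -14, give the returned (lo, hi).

pivot = -14; lo=0, mid=0, hi=10
A[mid]=-15<-14: swap A[0],A[0]; lo=1,mid=1 → [-15, -13, -3, -12, -5, -9, 1, -11, -6, -14, -7]
A[mid]=-13>-14: swap A[1],A[10]; hi=9 → [-15, -7, -3, -12, -5, -9, 1, -11, -6, -14, -13]
A[mid]=-7>-14: swap A[1],A[9]; hi=8 → [-15, -14, -3, -12, -5, -9, 1, -11, -6, -7, -13]
A[mid]=-14=-14: mid=2
A[mid]=-3>-14: swap A[2],A[8]; hi=7 → [-15, -14, -6, -12, -5, -9, 1, -11, -3, -7, -13]
A[mid]=-6>-14: swap A[2],A[7]; hi=6 → [-15, -14, -11, -12, -5, -9, 1, -6, -3, -7, -13]
A[mid]=-11>-14: swap A[2],A[6]; hi=5 → [-15, -14, 1, -12, -5, -9, -11, -6, -3, -7, -13]
A[mid]=1>-14: swap A[2],A[5]; hi=4 → [-15, -14, -9, -12, -5, 1, -11, -6, -3, -7, -13]
A[mid]=-9>-14: swap A[2],A[4]; hi=3 → [-15, -14, -5, -12, -9, 1, -11, -6, -3, -7, -13]
A[mid]=-5>-14: swap A[2],A[3]; hi=2 → [-15, -14, -12, -5, -9, 1, -11, -6, -3, -7, -13]
A[mid]=-12>-14: swap A[2],A[2]; hi=1 → [-15, -14, -12, -5, -9, 1, -11, -6, -3, -7, -13]
end: lo=1, hi=1; A = [-15, -14, -12, -5, -9, 1, -11, -6, -3, -7, -13]

(1, 1)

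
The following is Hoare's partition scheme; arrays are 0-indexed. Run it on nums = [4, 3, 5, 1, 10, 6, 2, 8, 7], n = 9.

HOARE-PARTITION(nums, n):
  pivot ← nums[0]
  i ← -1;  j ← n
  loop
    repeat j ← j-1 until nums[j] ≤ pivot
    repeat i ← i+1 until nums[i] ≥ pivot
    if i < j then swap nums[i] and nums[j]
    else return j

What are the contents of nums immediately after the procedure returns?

pivot = nums[0] = 4; i = -1, j = 9
j→6 (nums[6]=2≤4), i→0 (nums[0]=4≥4); i<j, swap → [2, 3, 5, 1, 10, 6, 4, 8, 7]
j→3 (nums[3]=1≤4), i→2 (nums[2]=5≥4); i<j, swap → [2, 3, 1, 5, 10, 6, 4, 8, 7]
j→2, i→3; i≥j, return j=2. nums = [2, 3, 1, 5, 10, 6, 4, 8, 7]

[2, 3, 1, 5, 10, 6, 4, 8, 7]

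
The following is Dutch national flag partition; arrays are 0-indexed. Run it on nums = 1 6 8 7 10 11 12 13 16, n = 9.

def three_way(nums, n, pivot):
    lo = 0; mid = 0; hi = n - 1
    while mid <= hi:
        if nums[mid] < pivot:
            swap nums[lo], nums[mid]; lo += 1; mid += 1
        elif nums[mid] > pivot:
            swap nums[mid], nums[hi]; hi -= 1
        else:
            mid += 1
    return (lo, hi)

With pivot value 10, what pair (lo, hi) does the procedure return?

pivot = 10; lo=0, mid=0, hi=8
nums[mid]=1<10: swap nums[0],nums[0]; lo=1,mid=1 → 1 6 8 7 10 11 12 13 16
nums[mid]=6<10: swap nums[1],nums[1]; lo=2,mid=2 → 1 6 8 7 10 11 12 13 16
nums[mid]=8<10: swap nums[2],nums[2]; lo=3,mid=3 → 1 6 8 7 10 11 12 13 16
nums[mid]=7<10: swap nums[3],nums[3]; lo=4,mid=4 → 1 6 8 7 10 11 12 13 16
nums[mid]=10=10: mid=5
nums[mid]=11>10: swap nums[5],nums[8]; hi=7 → 1 6 8 7 10 16 12 13 11
nums[mid]=16>10: swap nums[5],nums[7]; hi=6 → 1 6 8 7 10 13 12 16 11
nums[mid]=13>10: swap nums[5],nums[6]; hi=5 → 1 6 8 7 10 12 13 16 11
nums[mid]=12>10: swap nums[5],nums[5]; hi=4 → 1 6 8 7 10 12 13 16 11
end: lo=4, hi=4; nums = 1 6 8 7 10 12 13 16 11

(4, 4)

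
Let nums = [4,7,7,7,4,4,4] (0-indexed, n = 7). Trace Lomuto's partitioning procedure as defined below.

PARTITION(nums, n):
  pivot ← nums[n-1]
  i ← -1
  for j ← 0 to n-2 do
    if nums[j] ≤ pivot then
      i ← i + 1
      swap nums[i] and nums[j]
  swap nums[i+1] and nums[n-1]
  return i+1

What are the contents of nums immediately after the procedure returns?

pivot = nums[6] = 4; i = -1
j=0: nums[0]=4 ≤ 4 → i=0, swap nums[0],nums[0] (no change) → [4,7,7,7,4,4,4]
j=1: nums[1]=7 > 4 → no swap
j=2: nums[2]=7 > 4 → no swap
j=3: nums[3]=7 > 4 → no swap
j=4: nums[4]=4 ≤ 4 → i=1, swap nums[1],nums[4] → [4,4,7,7,7,4,4]
j=5: nums[5]=4 ≤ 4 → i=2, swap nums[2],nums[5] → [4,4,4,7,7,7,4]
final swap nums[3],nums[6] → [4,4,4,4,7,7,7]; return 3

[4,4,4,4,7,7,7]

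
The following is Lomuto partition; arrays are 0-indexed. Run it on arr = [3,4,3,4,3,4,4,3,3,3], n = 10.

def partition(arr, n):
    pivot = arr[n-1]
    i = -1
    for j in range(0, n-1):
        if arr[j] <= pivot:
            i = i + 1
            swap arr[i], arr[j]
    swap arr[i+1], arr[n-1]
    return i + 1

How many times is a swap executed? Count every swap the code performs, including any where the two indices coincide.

pivot = arr[9] = 3; i = -1
j=0: arr[0]=3 ≤ 3 → i=0, swap arr[0],arr[0] (no change) → [3,4,3,4,3,4,4,3,3,3]
j=1: arr[1]=4 > 3 → no swap
j=2: arr[2]=3 ≤ 3 → i=1, swap arr[1],arr[2] → [3,3,4,4,3,4,4,3,3,3]
j=3: arr[3]=4 > 3 → no swap
j=4: arr[4]=3 ≤ 3 → i=2, swap arr[2],arr[4] → [3,3,3,4,4,4,4,3,3,3]
j=5: arr[5]=4 > 3 → no swap
j=6: arr[6]=4 > 3 → no swap
j=7: arr[7]=3 ≤ 3 → i=3, swap arr[3],arr[7] → [3,3,3,3,4,4,4,4,3,3]
j=8: arr[8]=3 ≤ 3 → i=4, swap arr[4],arr[8] → [3,3,3,3,3,4,4,4,4,3]
final swap arr[5],arr[9] → [3,3,3,3,3,3,4,4,4,4]; return 5

6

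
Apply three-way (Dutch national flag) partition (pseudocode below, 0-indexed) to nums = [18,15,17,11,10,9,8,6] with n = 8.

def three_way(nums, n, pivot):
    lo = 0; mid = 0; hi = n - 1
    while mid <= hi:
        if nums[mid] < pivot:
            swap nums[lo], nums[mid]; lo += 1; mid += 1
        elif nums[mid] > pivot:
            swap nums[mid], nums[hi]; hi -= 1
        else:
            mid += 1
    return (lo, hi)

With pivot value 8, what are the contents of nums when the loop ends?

lo=0 mid=0 hi=7
18>8: swap(0,7), hi=6 ⇒ [6,15,17,11,10,9,8,18]
6<8: swap(0,0), lo=1 mid=1 ⇒ [6,15,17,11,10,9,8,18]
15>8: swap(1,6), hi=5 ⇒ [6,8,17,11,10,9,15,18]
8=8: mid=2
17>8: swap(2,5), hi=4 ⇒ [6,8,9,11,10,17,15,18]
9>8: swap(2,4), hi=3 ⇒ [6,8,10,11,9,17,15,18]
10>8: swap(2,3), hi=2 ⇒ [6,8,11,10,9,17,15,18]
11>8: swap(2,2), hi=1 ⇒ [6,8,11,10,9,17,15,18]
done. lo=1 hi=1; nums=[6,8,11,10,9,17,15,18]

[6,8,11,10,9,17,15,18]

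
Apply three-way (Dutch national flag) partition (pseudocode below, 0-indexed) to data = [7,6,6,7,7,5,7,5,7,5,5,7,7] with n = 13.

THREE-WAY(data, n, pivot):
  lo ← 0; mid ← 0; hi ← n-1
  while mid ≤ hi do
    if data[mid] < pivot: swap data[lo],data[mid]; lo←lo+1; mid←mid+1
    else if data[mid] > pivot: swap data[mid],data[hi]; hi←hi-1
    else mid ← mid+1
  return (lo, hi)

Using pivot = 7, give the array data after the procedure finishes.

pivot = 7; lo=0, mid=0, hi=12
data[mid]=7=7: mid=1
data[mid]=6<7: swap data[0],data[1]; lo=1,mid=2 → [6,7,6,7,7,5,7,5,7,5,5,7,7]
data[mid]=6<7: swap data[1],data[2]; lo=2,mid=3 → [6,6,7,7,7,5,7,5,7,5,5,7,7]
data[mid]=7=7: mid=4
data[mid]=7=7: mid=5
data[mid]=5<7: swap data[2],data[5]; lo=3,mid=6 → [6,6,5,7,7,7,7,5,7,5,5,7,7]
data[mid]=7=7: mid=7
data[mid]=5<7: swap data[3],data[7]; lo=4,mid=8 → [6,6,5,5,7,7,7,7,7,5,5,7,7]
data[mid]=7=7: mid=9
data[mid]=5<7: swap data[4],data[9]; lo=5,mid=10 → [6,6,5,5,5,7,7,7,7,7,5,7,7]
data[mid]=5<7: swap data[5],data[10]; lo=6,mid=11 → [6,6,5,5,5,5,7,7,7,7,7,7,7]
data[mid]=7=7: mid=12
data[mid]=7=7: mid=13
end: lo=6, hi=12; data = [6,6,5,5,5,5,7,7,7,7,7,7,7]

[6,6,5,5,5,5,7,7,7,7,7,7,7]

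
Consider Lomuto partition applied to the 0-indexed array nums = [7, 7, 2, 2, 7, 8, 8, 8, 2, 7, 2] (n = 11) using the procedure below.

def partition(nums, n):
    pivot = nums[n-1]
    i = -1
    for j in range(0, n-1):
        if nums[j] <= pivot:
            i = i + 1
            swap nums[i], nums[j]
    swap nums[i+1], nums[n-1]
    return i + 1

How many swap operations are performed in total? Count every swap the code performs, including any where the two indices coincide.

4

pivot = nums[10] = 2; i = -1
j=0: nums[0]=7 > 2 → no swap
j=1: nums[1]=7 > 2 → no swap
j=2: nums[2]=2 ≤ 2 → i=0, swap nums[0],nums[2] → [2, 7, 7, 2, 7, 8, 8, 8, 2, 7, 2]
j=3: nums[3]=2 ≤ 2 → i=1, swap nums[1],nums[3] → [2, 2, 7, 7, 7, 8, 8, 8, 2, 7, 2]
j=4: nums[4]=7 > 2 → no swap
j=5: nums[5]=8 > 2 → no swap
j=6: nums[6]=8 > 2 → no swap
j=7: nums[7]=8 > 2 → no swap
j=8: nums[8]=2 ≤ 2 → i=2, swap nums[2],nums[8] → [2, 2, 2, 7, 7, 8, 8, 8, 7, 7, 2]
j=9: nums[9]=7 > 2 → no swap
final swap nums[3],nums[10] → [2, 2, 2, 2, 7, 8, 8, 8, 7, 7, 7]; return 3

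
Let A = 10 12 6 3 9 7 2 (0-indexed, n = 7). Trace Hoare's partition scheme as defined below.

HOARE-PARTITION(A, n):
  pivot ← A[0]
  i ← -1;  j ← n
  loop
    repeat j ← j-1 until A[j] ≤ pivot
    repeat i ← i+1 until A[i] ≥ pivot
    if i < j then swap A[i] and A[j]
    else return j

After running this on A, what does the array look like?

pivot=10
j stops at 6 (2), i stops at 0 (10); swap ⇒ 2 12 6 3 9 7 10
j stops at 5 (7), i stops at 1 (12); swap ⇒ 2 7 6 3 9 12 10
j stops at 4, i stops at 5; i≥j ⇒ return 4. A=2 7 6 3 9 12 10

2 7 6 3 9 12 10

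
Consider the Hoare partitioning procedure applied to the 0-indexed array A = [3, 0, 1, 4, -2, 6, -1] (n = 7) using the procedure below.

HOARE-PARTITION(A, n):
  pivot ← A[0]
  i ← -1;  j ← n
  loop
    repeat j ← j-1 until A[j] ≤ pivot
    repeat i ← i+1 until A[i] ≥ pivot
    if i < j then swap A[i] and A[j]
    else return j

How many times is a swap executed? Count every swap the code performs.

pivot = A[0] = 3; i = -1, j = 7
j→6 (A[6]=-1≤3), i→0 (A[0]=3≥3); i<j, swap → [-1, 0, 1, 4, -2, 6, 3]
j→4 (A[4]=-2≤3), i→3 (A[3]=4≥3); i<j, swap → [-1, 0, 1, -2, 4, 6, 3]
j→3, i→4; i≥j, return j=3. A = [-1, 0, 1, -2, 4, 6, 3]

2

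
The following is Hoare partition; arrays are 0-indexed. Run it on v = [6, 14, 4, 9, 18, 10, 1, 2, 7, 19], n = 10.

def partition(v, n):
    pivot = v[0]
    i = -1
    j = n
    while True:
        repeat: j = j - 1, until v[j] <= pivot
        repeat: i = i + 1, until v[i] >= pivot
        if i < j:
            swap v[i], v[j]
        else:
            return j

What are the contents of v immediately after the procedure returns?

[2, 1, 4, 9, 18, 10, 14, 6, 7, 19]

pivot = v[0] = 6; i = -1, j = 10
j→7 (v[7]=2≤6), i→0 (v[0]=6≥6); i<j, swap → [2, 14, 4, 9, 18, 10, 1, 6, 7, 19]
j→6 (v[6]=1≤6), i→1 (v[1]=14≥6); i<j, swap → [2, 1, 4, 9, 18, 10, 14, 6, 7, 19]
j→2, i→3; i≥j, return j=2. v = [2, 1, 4, 9, 18, 10, 14, 6, 7, 19]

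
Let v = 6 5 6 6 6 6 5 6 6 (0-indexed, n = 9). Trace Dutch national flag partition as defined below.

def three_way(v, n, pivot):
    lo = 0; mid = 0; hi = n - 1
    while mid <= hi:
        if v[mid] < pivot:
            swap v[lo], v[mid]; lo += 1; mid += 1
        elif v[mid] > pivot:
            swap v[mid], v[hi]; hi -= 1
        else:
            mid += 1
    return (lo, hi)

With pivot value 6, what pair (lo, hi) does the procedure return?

lo=0 mid=0 hi=8
6=6: mid=1
5<6: swap(0,1), lo=1 mid=2 ⇒ 5 6 6 6 6 6 5 6 6
6=6: mid=3
6=6: mid=4
6=6: mid=5
6=6: mid=6
5<6: swap(1,6), lo=2 mid=7 ⇒ 5 5 6 6 6 6 6 6 6
6=6: mid=8
6=6: mid=9
done. lo=2 hi=8; v=5 5 6 6 6 6 6 6 6

(2, 8)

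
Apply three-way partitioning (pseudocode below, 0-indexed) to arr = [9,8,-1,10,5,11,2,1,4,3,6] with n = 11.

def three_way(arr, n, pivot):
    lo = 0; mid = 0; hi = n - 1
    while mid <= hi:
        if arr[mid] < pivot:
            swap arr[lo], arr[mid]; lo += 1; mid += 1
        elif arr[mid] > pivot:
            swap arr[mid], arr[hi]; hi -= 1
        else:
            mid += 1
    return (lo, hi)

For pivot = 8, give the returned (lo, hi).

pivot = 8; lo=0, mid=0, hi=10
arr[mid]=9>8: swap arr[0],arr[10]; hi=9 → [6,8,-1,10,5,11,2,1,4,3,9]
arr[mid]=6<8: swap arr[0],arr[0]; lo=1,mid=1 → [6,8,-1,10,5,11,2,1,4,3,9]
arr[mid]=8=8: mid=2
arr[mid]=-1<8: swap arr[1],arr[2]; lo=2,mid=3 → [6,-1,8,10,5,11,2,1,4,3,9]
arr[mid]=10>8: swap arr[3],arr[9]; hi=8 → [6,-1,8,3,5,11,2,1,4,10,9]
arr[mid]=3<8: swap arr[2],arr[3]; lo=3,mid=4 → [6,-1,3,8,5,11,2,1,4,10,9]
arr[mid]=5<8: swap arr[3],arr[4]; lo=4,mid=5 → [6,-1,3,5,8,11,2,1,4,10,9]
arr[mid]=11>8: swap arr[5],arr[8]; hi=7 → [6,-1,3,5,8,4,2,1,11,10,9]
arr[mid]=4<8: swap arr[4],arr[5]; lo=5,mid=6 → [6,-1,3,5,4,8,2,1,11,10,9]
arr[mid]=2<8: swap arr[5],arr[6]; lo=6,mid=7 → [6,-1,3,5,4,2,8,1,11,10,9]
arr[mid]=1<8: swap arr[6],arr[7]; lo=7,mid=8 → [6,-1,3,5,4,2,1,8,11,10,9]
end: lo=7, hi=7; arr = [6,-1,3,5,4,2,1,8,11,10,9]

(7, 7)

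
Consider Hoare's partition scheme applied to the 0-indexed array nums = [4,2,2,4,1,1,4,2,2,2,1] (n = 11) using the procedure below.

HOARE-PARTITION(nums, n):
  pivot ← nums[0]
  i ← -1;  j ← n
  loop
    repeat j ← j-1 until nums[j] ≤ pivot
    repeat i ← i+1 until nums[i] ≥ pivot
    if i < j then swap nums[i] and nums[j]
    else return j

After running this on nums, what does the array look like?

[1,2,2,2,1,1,2,2,4,4,4]

pivot = nums[0] = 4; i = -1, j = 11
j→10 (nums[10]=1≤4), i→0 (nums[0]=4≥4); i<j, swap → [1,2,2,4,1,1,4,2,2,2,4]
j→9 (nums[9]=2≤4), i→3 (nums[3]=4≥4); i<j, swap → [1,2,2,2,1,1,4,2,2,4,4]
j→8 (nums[8]=2≤4), i→6 (nums[6]=4≥4); i<j, swap → [1,2,2,2,1,1,2,2,4,4,4]
j→7, i→8; i≥j, return j=7. nums = [1,2,2,2,1,1,2,2,4,4,4]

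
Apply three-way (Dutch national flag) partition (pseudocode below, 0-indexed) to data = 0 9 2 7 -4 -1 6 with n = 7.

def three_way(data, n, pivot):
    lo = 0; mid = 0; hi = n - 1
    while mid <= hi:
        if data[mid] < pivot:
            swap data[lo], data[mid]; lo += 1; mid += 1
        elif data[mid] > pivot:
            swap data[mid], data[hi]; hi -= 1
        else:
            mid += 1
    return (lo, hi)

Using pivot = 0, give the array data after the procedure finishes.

lo=0 mid=0 hi=6
0=0: mid=1
9>0: swap(1,6), hi=5 ⇒ 0 6 2 7 -4 -1 9
6>0: swap(1,5), hi=4 ⇒ 0 -1 2 7 -4 6 9
-1<0: swap(0,1), lo=1 mid=2 ⇒ -1 0 2 7 -4 6 9
2>0: swap(2,4), hi=3 ⇒ -1 0 -4 7 2 6 9
-4<0: swap(1,2), lo=2 mid=3 ⇒ -1 -4 0 7 2 6 9
7>0: swap(3,3), hi=2 ⇒ -1 -4 0 7 2 6 9
done. lo=2 hi=2; data=-1 -4 0 7 2 6 9

-1 -4 0 7 2 6 9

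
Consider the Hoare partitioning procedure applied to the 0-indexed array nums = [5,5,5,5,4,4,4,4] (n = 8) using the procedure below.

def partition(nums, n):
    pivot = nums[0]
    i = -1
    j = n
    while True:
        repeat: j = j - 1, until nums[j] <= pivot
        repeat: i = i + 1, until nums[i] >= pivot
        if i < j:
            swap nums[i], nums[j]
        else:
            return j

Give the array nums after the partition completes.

pivot = nums[0] = 5; i = -1, j = 8
j→7 (nums[7]=4≤5), i→0 (nums[0]=5≥5); i<j, swap → [4,5,5,5,4,4,4,5]
j→6 (nums[6]=4≤5), i→1 (nums[1]=5≥5); i<j, swap → [4,4,5,5,4,4,5,5]
j→5 (nums[5]=4≤5), i→2 (nums[2]=5≥5); i<j, swap → [4,4,4,5,4,5,5,5]
j→4 (nums[4]=4≤5), i→3 (nums[3]=5≥5); i<j, swap → [4,4,4,4,5,5,5,5]
j→3, i→4; i≥j, return j=3. nums = [4,4,4,4,5,5,5,5]

[4,4,4,4,5,5,5,5]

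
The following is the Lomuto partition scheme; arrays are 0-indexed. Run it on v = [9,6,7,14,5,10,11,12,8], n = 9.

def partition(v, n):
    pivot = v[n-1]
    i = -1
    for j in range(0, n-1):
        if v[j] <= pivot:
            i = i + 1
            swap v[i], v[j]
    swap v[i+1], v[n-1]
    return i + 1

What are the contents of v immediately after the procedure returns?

[6,7,5,8,9,10,11,12,14]

pivot = v[8] = 8; i = -1
j=0: v[0]=9 > 8 → no swap
j=1: v[1]=6 ≤ 8 → i=0, swap v[0],v[1] → [6,9,7,14,5,10,11,12,8]
j=2: v[2]=7 ≤ 8 → i=1, swap v[1],v[2] → [6,7,9,14,5,10,11,12,8]
j=3: v[3]=14 > 8 → no swap
j=4: v[4]=5 ≤ 8 → i=2, swap v[2],v[4] → [6,7,5,14,9,10,11,12,8]
j=5: v[5]=10 > 8 → no swap
j=6: v[6]=11 > 8 → no swap
j=7: v[7]=12 > 8 → no swap
final swap v[3],v[8] → [6,7,5,8,9,10,11,12,14]; return 3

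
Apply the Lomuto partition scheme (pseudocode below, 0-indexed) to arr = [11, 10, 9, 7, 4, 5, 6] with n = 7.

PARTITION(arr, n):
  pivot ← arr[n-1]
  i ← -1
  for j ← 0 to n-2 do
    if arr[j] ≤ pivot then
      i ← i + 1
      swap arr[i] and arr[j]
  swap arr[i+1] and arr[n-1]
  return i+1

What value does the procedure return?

2

pivot = arr[6] = 6; i = -1
j=0: arr[0]=11 > 6 → no swap
j=1: arr[1]=10 > 6 → no swap
j=2: arr[2]=9 > 6 → no swap
j=3: arr[3]=7 > 6 → no swap
j=4: arr[4]=4 ≤ 6 → i=0, swap arr[0],arr[4] → [4, 10, 9, 7, 11, 5, 6]
j=5: arr[5]=5 ≤ 6 → i=1, swap arr[1],arr[5] → [4, 5, 9, 7, 11, 10, 6]
final swap arr[2],arr[6] → [4, 5, 6, 7, 11, 10, 9]; return 2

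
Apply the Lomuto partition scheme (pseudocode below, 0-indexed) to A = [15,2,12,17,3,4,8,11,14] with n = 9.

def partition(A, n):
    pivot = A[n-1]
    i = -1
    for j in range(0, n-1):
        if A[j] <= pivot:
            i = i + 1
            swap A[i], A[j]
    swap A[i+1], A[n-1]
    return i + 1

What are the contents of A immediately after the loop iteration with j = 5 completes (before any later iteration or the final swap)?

pivot = A[8] = 14; i = -1
j=0: A[0]=15 > 14 → no swap
j=1: A[1]=2 ≤ 14 → i=0, swap A[0],A[1] → [2,15,12,17,3,4,8,11,14]
j=2: A[2]=12 ≤ 14 → i=1, swap A[1],A[2] → [2,12,15,17,3,4,8,11,14]
j=3: A[3]=17 > 14 → no swap
j=4: A[4]=3 ≤ 14 → i=2, swap A[2],A[4] → [2,12,3,17,15,4,8,11,14]
j=5: A[5]=4 ≤ 14 → i=3, swap A[3],A[5] → [2,12,3,4,15,17,8,11,14]
(after j=5) A = [2,12,3,4,15,17,8,11,14]

[2,12,3,4,15,17,8,11,14]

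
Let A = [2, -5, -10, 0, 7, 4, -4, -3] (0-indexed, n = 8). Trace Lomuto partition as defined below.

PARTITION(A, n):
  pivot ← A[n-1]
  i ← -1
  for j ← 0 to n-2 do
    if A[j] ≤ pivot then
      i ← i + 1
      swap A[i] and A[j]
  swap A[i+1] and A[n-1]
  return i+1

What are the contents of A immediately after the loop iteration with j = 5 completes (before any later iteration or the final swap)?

[-5, -10, 2, 0, 7, 4, -4, -3]

pivot=-3, i=-1
j=0: 2>-3, skip
j=1: -5≤-3, i=0, swap(0,1) ⇒ [-5, 2, -10, 0, 7, 4, -4, -3]
j=2: -10≤-3, i=1, swap(1,2) ⇒ [-5, -10, 2, 0, 7, 4, -4, -3]
j=3: 0>-3, skip
j=4: 7>-3, skip
j=5: 4>-3, skip
(after j=5) A = [-5, -10, 2, 0, 7, 4, -4, -3]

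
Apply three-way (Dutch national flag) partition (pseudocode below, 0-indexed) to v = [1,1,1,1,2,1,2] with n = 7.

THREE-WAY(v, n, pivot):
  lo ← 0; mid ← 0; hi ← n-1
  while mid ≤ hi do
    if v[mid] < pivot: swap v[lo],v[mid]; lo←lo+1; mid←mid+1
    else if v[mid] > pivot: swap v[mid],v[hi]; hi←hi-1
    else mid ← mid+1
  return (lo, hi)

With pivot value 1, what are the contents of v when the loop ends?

pivot = 1; lo=0, mid=0, hi=6
v[mid]=1=1: mid=1
v[mid]=1=1: mid=2
v[mid]=1=1: mid=3
v[mid]=1=1: mid=4
v[mid]=2>1: swap v[4],v[6]; hi=5 → [1,1,1,1,2,1,2]
v[mid]=2>1: swap v[4],v[5]; hi=4 → [1,1,1,1,1,2,2]
v[mid]=1=1: mid=5
end: lo=0, hi=4; v = [1,1,1,1,1,2,2]

[1,1,1,1,1,2,2]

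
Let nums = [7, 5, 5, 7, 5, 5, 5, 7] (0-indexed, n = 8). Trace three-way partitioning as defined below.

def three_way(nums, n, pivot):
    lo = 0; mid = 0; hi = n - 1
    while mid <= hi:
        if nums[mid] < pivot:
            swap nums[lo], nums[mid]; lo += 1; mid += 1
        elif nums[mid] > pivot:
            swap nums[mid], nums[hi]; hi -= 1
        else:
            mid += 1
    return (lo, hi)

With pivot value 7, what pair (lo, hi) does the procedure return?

(5, 7)

pivot = 7; lo=0, mid=0, hi=7
nums[mid]=7=7: mid=1
nums[mid]=5<7: swap nums[0],nums[1]; lo=1,mid=2 → [5, 7, 5, 7, 5, 5, 5, 7]
nums[mid]=5<7: swap nums[1],nums[2]; lo=2,mid=3 → [5, 5, 7, 7, 5, 5, 5, 7]
nums[mid]=7=7: mid=4
nums[mid]=5<7: swap nums[2],nums[4]; lo=3,mid=5 → [5, 5, 5, 7, 7, 5, 5, 7]
nums[mid]=5<7: swap nums[3],nums[5]; lo=4,mid=6 → [5, 5, 5, 5, 7, 7, 5, 7]
nums[mid]=5<7: swap nums[4],nums[6]; lo=5,mid=7 → [5, 5, 5, 5, 5, 7, 7, 7]
nums[mid]=7=7: mid=8
end: lo=5, hi=7; nums = [5, 5, 5, 5, 5, 7, 7, 7]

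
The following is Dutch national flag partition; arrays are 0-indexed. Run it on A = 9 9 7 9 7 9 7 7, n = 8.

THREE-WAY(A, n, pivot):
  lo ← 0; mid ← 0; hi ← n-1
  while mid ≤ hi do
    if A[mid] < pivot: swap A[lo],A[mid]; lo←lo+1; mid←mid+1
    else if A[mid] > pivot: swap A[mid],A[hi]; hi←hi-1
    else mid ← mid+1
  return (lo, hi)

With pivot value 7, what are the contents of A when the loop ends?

7 7 7 7 9 9 9 9

pivot = 7; lo=0, mid=0, hi=7
A[mid]=9>7: swap A[0],A[7]; hi=6 → 7 9 7 9 7 9 7 9
A[mid]=7=7: mid=1
A[mid]=9>7: swap A[1],A[6]; hi=5 → 7 7 7 9 7 9 9 9
A[mid]=7=7: mid=2
A[mid]=7=7: mid=3
A[mid]=9>7: swap A[3],A[5]; hi=4 → 7 7 7 9 7 9 9 9
A[mid]=9>7: swap A[3],A[4]; hi=3 → 7 7 7 7 9 9 9 9
A[mid]=7=7: mid=4
end: lo=0, hi=3; A = 7 7 7 7 9 9 9 9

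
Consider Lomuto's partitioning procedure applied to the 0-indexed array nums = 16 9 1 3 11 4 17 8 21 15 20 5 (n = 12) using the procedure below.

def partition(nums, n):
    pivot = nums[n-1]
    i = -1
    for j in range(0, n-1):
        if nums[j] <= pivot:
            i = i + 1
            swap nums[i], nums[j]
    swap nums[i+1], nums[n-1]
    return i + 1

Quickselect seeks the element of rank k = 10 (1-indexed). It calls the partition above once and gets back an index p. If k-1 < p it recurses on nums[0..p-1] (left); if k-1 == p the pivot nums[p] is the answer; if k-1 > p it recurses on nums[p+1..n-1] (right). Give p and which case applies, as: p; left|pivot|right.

3; right

pivot = nums[11] = 5; i = -1
j=0: nums[0]=16 > 5 → no swap
j=1: nums[1]=9 > 5 → no swap
j=2: nums[2]=1 ≤ 5 → i=0, swap nums[0],nums[2] → 1 9 16 3 11 4 17 8 21 15 20 5
j=3: nums[3]=3 ≤ 5 → i=1, swap nums[1],nums[3] → 1 3 16 9 11 4 17 8 21 15 20 5
j=4: nums[4]=11 > 5 → no swap
j=5: nums[5]=4 ≤ 5 → i=2, swap nums[2],nums[5] → 1 3 4 9 11 16 17 8 21 15 20 5
j=6: nums[6]=17 > 5 → no swap
j=7: nums[7]=8 > 5 → no swap
j=8: nums[8]=21 > 5 → no swap
j=9: nums[9]=15 > 5 → no swap
j=10: nums[10]=20 > 5 → no swap
final swap nums[3],nums[11] → 1 3 4 5 11 16 17 8 21 15 20 9; return 3
p = 3; k-1 = 9 > 3 ⇒ right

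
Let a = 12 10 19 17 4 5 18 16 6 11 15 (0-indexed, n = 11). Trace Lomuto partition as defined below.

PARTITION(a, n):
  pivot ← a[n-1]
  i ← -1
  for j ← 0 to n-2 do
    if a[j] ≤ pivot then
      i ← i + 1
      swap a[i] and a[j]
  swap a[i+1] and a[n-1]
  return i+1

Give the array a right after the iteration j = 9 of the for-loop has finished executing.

pivot = a[10] = 15; i = -1
j=0: a[0]=12 ≤ 15 → i=0, swap a[0],a[0] (no change) → 12 10 19 17 4 5 18 16 6 11 15
j=1: a[1]=10 ≤ 15 → i=1, swap a[1],a[1] (no change) → 12 10 19 17 4 5 18 16 6 11 15
j=2: a[2]=19 > 15 → no swap
j=3: a[3]=17 > 15 → no swap
j=4: a[4]=4 ≤ 15 → i=2, swap a[2],a[4] → 12 10 4 17 19 5 18 16 6 11 15
j=5: a[5]=5 ≤ 15 → i=3, swap a[3],a[5] → 12 10 4 5 19 17 18 16 6 11 15
j=6: a[6]=18 > 15 → no swap
j=7: a[7]=16 > 15 → no swap
j=8: a[8]=6 ≤ 15 → i=4, swap a[4],a[8] → 12 10 4 5 6 17 18 16 19 11 15
j=9: a[9]=11 ≤ 15 → i=5, swap a[5],a[9] → 12 10 4 5 6 11 18 16 19 17 15
(after j=9) a = 12 10 4 5 6 11 18 16 19 17 15

12 10 4 5 6 11 18 16 19 17 15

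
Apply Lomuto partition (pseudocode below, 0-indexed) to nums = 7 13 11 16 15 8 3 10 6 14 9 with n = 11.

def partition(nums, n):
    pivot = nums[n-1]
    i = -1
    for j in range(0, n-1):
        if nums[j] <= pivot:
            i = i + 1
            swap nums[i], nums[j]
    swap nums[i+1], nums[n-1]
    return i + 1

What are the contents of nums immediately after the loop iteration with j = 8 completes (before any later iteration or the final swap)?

7 8 3 6 15 13 11 10 16 14 9

pivot=9, i=-1
j=0: 7≤9, i=0, swap(0,0) ⇒ 7 13 11 16 15 8 3 10 6 14 9
j=1: 13>9, skip
j=2: 11>9, skip
j=3: 16>9, skip
j=4: 15>9, skip
j=5: 8≤9, i=1, swap(1,5) ⇒ 7 8 11 16 15 13 3 10 6 14 9
j=6: 3≤9, i=2, swap(2,6) ⇒ 7 8 3 16 15 13 11 10 6 14 9
j=7: 10>9, skip
j=8: 6≤9, i=3, swap(3,8) ⇒ 7 8 3 6 15 13 11 10 16 14 9
(after j=8) nums = 7 8 3 6 15 13 11 10 16 14 9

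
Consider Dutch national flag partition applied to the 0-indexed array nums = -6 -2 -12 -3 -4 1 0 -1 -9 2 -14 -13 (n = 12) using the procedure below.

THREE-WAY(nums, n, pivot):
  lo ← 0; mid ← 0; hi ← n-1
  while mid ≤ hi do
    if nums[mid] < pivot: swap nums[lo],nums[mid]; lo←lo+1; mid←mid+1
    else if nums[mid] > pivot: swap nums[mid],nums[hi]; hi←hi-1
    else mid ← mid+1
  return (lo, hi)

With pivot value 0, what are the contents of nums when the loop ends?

-6 -2 -12 -3 -4 -13 -1 -9 -14 0 2 1

lo=0 mid=0 hi=11
-6<0: swap(0,0), lo=1 mid=1 ⇒ -6 -2 -12 -3 -4 1 0 -1 -9 2 -14 -13
-2<0: swap(1,1), lo=2 mid=2 ⇒ -6 -2 -12 -3 -4 1 0 -1 -9 2 -14 -13
-12<0: swap(2,2), lo=3 mid=3 ⇒ -6 -2 -12 -3 -4 1 0 -1 -9 2 -14 -13
-3<0: swap(3,3), lo=4 mid=4 ⇒ -6 -2 -12 -3 -4 1 0 -1 -9 2 -14 -13
-4<0: swap(4,4), lo=5 mid=5 ⇒ -6 -2 -12 -3 -4 1 0 -1 -9 2 -14 -13
1>0: swap(5,11), hi=10 ⇒ -6 -2 -12 -3 -4 -13 0 -1 -9 2 -14 1
-13<0: swap(5,5), lo=6 mid=6 ⇒ -6 -2 -12 -3 -4 -13 0 -1 -9 2 -14 1
0=0: mid=7
-1<0: swap(6,7), lo=7 mid=8 ⇒ -6 -2 -12 -3 -4 -13 -1 0 -9 2 -14 1
-9<0: swap(7,8), lo=8 mid=9 ⇒ -6 -2 -12 -3 -4 -13 -1 -9 0 2 -14 1
2>0: swap(9,10), hi=9 ⇒ -6 -2 -12 -3 -4 -13 -1 -9 0 -14 2 1
-14<0: swap(8,9), lo=9 mid=10 ⇒ -6 -2 -12 -3 -4 -13 -1 -9 -14 0 2 1
done. lo=9 hi=9; nums=-6 -2 -12 -3 -4 -13 -1 -9 -14 0 2 1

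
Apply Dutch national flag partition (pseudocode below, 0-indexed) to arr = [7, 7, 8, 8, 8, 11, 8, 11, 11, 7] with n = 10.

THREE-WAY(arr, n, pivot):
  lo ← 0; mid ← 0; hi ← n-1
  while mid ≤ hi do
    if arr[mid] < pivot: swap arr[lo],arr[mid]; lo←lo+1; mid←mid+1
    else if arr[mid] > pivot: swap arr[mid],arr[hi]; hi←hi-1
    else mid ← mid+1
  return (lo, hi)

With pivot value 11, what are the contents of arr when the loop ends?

pivot = 11; lo=0, mid=0, hi=9
arr[mid]=7<11: swap arr[0],arr[0]; lo=1,mid=1 → [7, 7, 8, 8, 8, 11, 8, 11, 11, 7]
arr[mid]=7<11: swap arr[1],arr[1]; lo=2,mid=2 → [7, 7, 8, 8, 8, 11, 8, 11, 11, 7]
arr[mid]=8<11: swap arr[2],arr[2]; lo=3,mid=3 → [7, 7, 8, 8, 8, 11, 8, 11, 11, 7]
arr[mid]=8<11: swap arr[3],arr[3]; lo=4,mid=4 → [7, 7, 8, 8, 8, 11, 8, 11, 11, 7]
arr[mid]=8<11: swap arr[4],arr[4]; lo=5,mid=5 → [7, 7, 8, 8, 8, 11, 8, 11, 11, 7]
arr[mid]=11=11: mid=6
arr[mid]=8<11: swap arr[5],arr[6]; lo=6,mid=7 → [7, 7, 8, 8, 8, 8, 11, 11, 11, 7]
arr[mid]=11=11: mid=8
arr[mid]=11=11: mid=9
arr[mid]=7<11: swap arr[6],arr[9]; lo=7,mid=10 → [7, 7, 8, 8, 8, 8, 7, 11, 11, 11]
end: lo=7, hi=9; arr = [7, 7, 8, 8, 8, 8, 7, 11, 11, 11]

[7, 7, 8, 8, 8, 8, 7, 11, 11, 11]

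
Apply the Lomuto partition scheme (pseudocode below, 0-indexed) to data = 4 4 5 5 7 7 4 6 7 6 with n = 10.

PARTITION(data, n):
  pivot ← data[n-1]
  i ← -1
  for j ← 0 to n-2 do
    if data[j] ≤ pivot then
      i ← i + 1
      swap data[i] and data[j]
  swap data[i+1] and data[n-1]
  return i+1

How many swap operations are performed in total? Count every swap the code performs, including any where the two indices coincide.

pivot = data[9] = 6; i = -1
j=0: data[0]=4 ≤ 6 → i=0, swap data[0],data[0] (no change) → 4 4 5 5 7 7 4 6 7 6
j=1: data[1]=4 ≤ 6 → i=1, swap data[1],data[1] (no change) → 4 4 5 5 7 7 4 6 7 6
j=2: data[2]=5 ≤ 6 → i=2, swap data[2],data[2] (no change) → 4 4 5 5 7 7 4 6 7 6
j=3: data[3]=5 ≤ 6 → i=3, swap data[3],data[3] (no change) → 4 4 5 5 7 7 4 6 7 6
j=4: data[4]=7 > 6 → no swap
j=5: data[5]=7 > 6 → no swap
j=6: data[6]=4 ≤ 6 → i=4, swap data[4],data[6] → 4 4 5 5 4 7 7 6 7 6
j=7: data[7]=6 ≤ 6 → i=5, swap data[5],data[7] → 4 4 5 5 4 6 7 7 7 6
j=8: data[8]=7 > 6 → no swap
final swap data[6],data[9] → 4 4 5 5 4 6 6 7 7 7; return 6

7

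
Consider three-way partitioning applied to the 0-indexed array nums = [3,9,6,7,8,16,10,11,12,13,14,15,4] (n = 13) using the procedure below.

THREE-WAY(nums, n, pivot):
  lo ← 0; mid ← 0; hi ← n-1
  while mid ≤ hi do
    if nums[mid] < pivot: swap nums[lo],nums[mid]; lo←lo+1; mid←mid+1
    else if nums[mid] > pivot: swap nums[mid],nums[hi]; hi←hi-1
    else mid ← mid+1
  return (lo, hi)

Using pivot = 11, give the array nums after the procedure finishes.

pivot = 11; lo=0, mid=0, hi=12
nums[mid]=3<11: swap nums[0],nums[0]; lo=1,mid=1 → [3,9,6,7,8,16,10,11,12,13,14,15,4]
nums[mid]=9<11: swap nums[1],nums[1]; lo=2,mid=2 → [3,9,6,7,8,16,10,11,12,13,14,15,4]
nums[mid]=6<11: swap nums[2],nums[2]; lo=3,mid=3 → [3,9,6,7,8,16,10,11,12,13,14,15,4]
nums[mid]=7<11: swap nums[3],nums[3]; lo=4,mid=4 → [3,9,6,7,8,16,10,11,12,13,14,15,4]
nums[mid]=8<11: swap nums[4],nums[4]; lo=5,mid=5 → [3,9,6,7,8,16,10,11,12,13,14,15,4]
nums[mid]=16>11: swap nums[5],nums[12]; hi=11 → [3,9,6,7,8,4,10,11,12,13,14,15,16]
nums[mid]=4<11: swap nums[5],nums[5]; lo=6,mid=6 → [3,9,6,7,8,4,10,11,12,13,14,15,16]
nums[mid]=10<11: swap nums[6],nums[6]; lo=7,mid=7 → [3,9,6,7,8,4,10,11,12,13,14,15,16]
nums[mid]=11=11: mid=8
nums[mid]=12>11: swap nums[8],nums[11]; hi=10 → [3,9,6,7,8,4,10,11,15,13,14,12,16]
nums[mid]=15>11: swap nums[8],nums[10]; hi=9 → [3,9,6,7,8,4,10,11,14,13,15,12,16]
nums[mid]=14>11: swap nums[8],nums[9]; hi=8 → [3,9,6,7,8,4,10,11,13,14,15,12,16]
nums[mid]=13>11: swap nums[8],nums[8]; hi=7 → [3,9,6,7,8,4,10,11,13,14,15,12,16]
end: lo=7, hi=7; nums = [3,9,6,7,8,4,10,11,13,14,15,12,16]

[3,9,6,7,8,4,10,11,13,14,15,12,16]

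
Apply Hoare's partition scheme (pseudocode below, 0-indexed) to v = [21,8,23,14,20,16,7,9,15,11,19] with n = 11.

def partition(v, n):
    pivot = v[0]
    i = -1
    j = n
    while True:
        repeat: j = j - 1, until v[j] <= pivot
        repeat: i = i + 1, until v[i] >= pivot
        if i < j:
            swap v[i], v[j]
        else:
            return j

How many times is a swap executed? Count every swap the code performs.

pivot=21
j stops at 10 (19), i stops at 0 (21); swap ⇒ [19,8,23,14,20,16,7,9,15,11,21]
j stops at 9 (11), i stops at 2 (23); swap ⇒ [19,8,11,14,20,16,7,9,15,23,21]
j stops at 8, i stops at 9; i≥j ⇒ return 8. v=[19,8,11,14,20,16,7,9,15,23,21]

2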